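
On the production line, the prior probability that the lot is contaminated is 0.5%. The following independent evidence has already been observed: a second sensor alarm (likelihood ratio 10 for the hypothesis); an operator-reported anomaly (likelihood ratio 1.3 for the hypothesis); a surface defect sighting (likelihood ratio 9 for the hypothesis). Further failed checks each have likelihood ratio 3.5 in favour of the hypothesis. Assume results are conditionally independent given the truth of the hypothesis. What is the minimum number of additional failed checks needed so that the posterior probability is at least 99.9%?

6

Prior odds = 0.005/0.995 = 1/199.
Combined Bayes factor of the evidence already in hand = 10 × 1.3 × 9 = 117.
Odds after that evidence = (1/199) × 117 = 117/199.
Target odds = 0.999/0.001 = 999.
Need 3.5ⁿ ≥ 999 ÷ (117/199) = 22089/13.
3.5⁵ = 525.21875 falls short of 22089/13 but 3.5⁶ = 1838.265625 reaches it, so n = 6.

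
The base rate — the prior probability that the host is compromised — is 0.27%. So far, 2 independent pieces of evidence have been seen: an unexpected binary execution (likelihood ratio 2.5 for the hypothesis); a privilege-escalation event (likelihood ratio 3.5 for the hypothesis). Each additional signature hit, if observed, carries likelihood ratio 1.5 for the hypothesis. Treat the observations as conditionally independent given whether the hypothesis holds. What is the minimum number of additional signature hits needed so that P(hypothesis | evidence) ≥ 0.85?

14

Prior odds = 0.0027/0.9973 = 27/9973.
Combined Bayes factor of the evidence already in hand = 2.5 × 3.5 = 8.75.
Odds after that evidence = (27/9973) × 8.75 = 945/39892.
Target odds = 0.85/0.15 = 17/3.
Need 1.5ⁿ ≥ 17/3 ÷ (945/39892) = 678164/2835.
1.5¹³ = 1594323/8192 falls short of 678164/2835 but 1.5¹⁴ = 4782969/16384 reaches it, so n = 14.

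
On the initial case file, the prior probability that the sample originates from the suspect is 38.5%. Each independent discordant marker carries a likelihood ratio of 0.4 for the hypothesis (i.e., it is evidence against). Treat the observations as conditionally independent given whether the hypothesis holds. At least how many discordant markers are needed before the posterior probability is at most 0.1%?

8

Prior odds = 0.385/0.615 = 77/123.
Likelihood ratio per discordant marker = 0.4.
Target posterior odds = 0.001/0.999 = 1/999.
Require 0.4ⁿ ≤ 1/999 ÷ (77/123) = 41/25641.
0.4⁷ = 128/78125 is still above 41/25641 but 0.4⁸ = 256/390625 is at or below it, so n = 8.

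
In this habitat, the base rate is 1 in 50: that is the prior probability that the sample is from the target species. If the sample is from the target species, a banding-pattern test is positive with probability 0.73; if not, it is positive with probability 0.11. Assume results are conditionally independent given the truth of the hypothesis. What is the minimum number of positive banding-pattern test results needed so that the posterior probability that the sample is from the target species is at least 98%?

5

Prior odds: 0.02 ÷ 0.98 = 1/49.
Likelihood ratio of a positive = 0.73/0.11 = 73/11.
Target posterior odds = 0.98/0.02 = 49.
Need (1/49) × (73/11)ⁿ ≥ 49, i.e. (73/11)ⁿ ≥ 2401.
(73/11)⁴ = 28398241/14641 falls short of 2401 but (73/11)⁵ ≈12872.1 reaches it, so n = 5.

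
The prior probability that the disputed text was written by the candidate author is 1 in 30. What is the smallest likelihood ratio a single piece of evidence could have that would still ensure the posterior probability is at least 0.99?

2871

Prior odds = (1/30)/(29/30) = 1/29.
Target odds = 0.99/0.01 = 99.
Required Bayes factor = 99 ÷ (1/29) = 2871.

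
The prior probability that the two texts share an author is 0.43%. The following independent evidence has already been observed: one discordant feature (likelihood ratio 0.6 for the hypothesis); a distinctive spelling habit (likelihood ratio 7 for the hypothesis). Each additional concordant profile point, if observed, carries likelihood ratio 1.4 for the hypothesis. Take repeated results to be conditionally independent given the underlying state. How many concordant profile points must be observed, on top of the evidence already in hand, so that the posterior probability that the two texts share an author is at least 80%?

Prior odds = 0.0043/0.9957 = 43/9957.
Combined Bayes factor of the evidence already in hand = 0.6 × 7 = 4.2.
Odds after that evidence = (43/9957) × 4.2 = 301/16595.
Target odds = 0.8/0.2 = 4.
Need 1.4ⁿ ≥ 4 ÷ (301/16595) = 66380/301.
1.4¹⁶ ≈217.795 falls short of 66380/301 but 1.4¹⁷ ≈304.913 reaches it, so n = 17.

17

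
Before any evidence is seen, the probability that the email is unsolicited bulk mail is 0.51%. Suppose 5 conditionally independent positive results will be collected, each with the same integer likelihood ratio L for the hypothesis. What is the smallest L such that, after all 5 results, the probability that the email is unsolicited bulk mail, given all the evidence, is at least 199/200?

Prior odds = 0.0051/0.9949 = 51/9949.
Target odds = 0.995/0.005 = 199.
Need L⁵ ≥ 199 ÷ (51/9949) = 1979851/51.
8⁵ = 32768 < 1979851/51 ≤ 59049 = 9⁵, so L = 9.

9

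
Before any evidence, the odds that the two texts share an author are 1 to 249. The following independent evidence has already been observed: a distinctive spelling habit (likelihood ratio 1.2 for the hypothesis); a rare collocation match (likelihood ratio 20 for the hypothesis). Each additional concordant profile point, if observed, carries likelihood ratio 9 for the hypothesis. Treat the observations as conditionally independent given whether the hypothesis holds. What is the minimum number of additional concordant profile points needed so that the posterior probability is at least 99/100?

4

Prior odds = 1/249.
Combined Bayes factor of the evidence already in hand = 1.2 × 20 = 24.
Odds after that evidence = (1/249) × 24 = 8/83.
Target odds = 0.99/0.01 = 99.
Need 9ⁿ ≥ 99 ÷ (8/83) = 1027.125.
9³ = 729 falls short of 1027.125 but 9⁴ = 6561 reaches it, so n = 4.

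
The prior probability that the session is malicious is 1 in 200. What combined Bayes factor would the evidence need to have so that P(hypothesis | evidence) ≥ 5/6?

995

Prior odds = 0.005/0.995 = 1/199.
Target odds = (5/6)/(1/6) = 5.
Required Bayes factor = 5 ÷ (1/199) = 995.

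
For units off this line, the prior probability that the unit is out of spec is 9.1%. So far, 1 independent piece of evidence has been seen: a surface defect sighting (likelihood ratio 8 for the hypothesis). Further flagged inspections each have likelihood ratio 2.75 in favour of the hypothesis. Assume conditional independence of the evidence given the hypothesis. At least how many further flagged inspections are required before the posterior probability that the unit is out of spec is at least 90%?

3

Prior odds = 0.091/0.909 = 91/909.
Bayes factor of the evidence already in hand = 8.
Odds after that evidence = (91/909) × 8 = 728/909.
Target odds = 0.9/0.1 = 9.
Need 2.75ⁿ ≥ 9 ÷ (728/909) = 8181/728.
2.75² = 7.5625 falls short of 8181/728 but 2.75³ = 20.796875 reaches it, so n = 3.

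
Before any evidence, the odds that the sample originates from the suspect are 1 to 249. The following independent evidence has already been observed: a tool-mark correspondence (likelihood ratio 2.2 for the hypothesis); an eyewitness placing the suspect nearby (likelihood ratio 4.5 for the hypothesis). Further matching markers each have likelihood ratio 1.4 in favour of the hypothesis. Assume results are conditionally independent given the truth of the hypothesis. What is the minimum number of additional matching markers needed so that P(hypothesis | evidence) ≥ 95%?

19

Prior odds = 1/249.
Combined Bayes factor of the evidence already in hand = 2.2 × 4.5 = 9.9.
Odds after that evidence = (1/249) × 9.9 = 33/830.
Target odds = 0.95/0.05 = 19.
Need 1.4ⁿ ≥ 19 ÷ (33/830) = 15770/33.
1.4¹⁸ ≈426.879 falls short of 15770/33 but 1.4¹⁹ ≈597.63 reaches it, so n = 19.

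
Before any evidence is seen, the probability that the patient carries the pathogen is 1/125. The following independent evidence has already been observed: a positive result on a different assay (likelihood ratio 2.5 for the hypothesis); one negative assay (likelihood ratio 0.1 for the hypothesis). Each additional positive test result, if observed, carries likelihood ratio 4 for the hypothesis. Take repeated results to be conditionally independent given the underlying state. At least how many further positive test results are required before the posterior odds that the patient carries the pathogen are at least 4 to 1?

Prior odds = 0.008/0.992 = 1/124.
Combined Bayes factor of the evidence already in hand = 2.5 × 0.1 = 0.25.
Odds after that evidence = (1/124) × 0.25 = 1/496.
Target odds = 4.
Need 4ⁿ ≥ 4 ÷ (1/496) = 1984.
4⁵ = 1024 falls short of 1984 but 4⁶ = 4096 reaches it, so n = 6.

6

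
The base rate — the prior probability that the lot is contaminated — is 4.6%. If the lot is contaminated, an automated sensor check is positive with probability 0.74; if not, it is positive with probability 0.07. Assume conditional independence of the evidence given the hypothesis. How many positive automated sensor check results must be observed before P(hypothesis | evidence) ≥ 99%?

4

Prior odds = 0.046/0.954 = 23/477.
Likelihood ratio of a positive = 0.74/0.07 = 74/7.
Target odds: 0.99 ÷ 0.01 = 99.
Need (23/477) × (74/7)ⁿ ≥ 99, i.e. (74/7)ⁿ ≥ 47223/23.
(74/7)³ = 405224/343 falls short of 47223/23 but (74/7)⁴ = 29986576/2401 reaches it, so n = 4.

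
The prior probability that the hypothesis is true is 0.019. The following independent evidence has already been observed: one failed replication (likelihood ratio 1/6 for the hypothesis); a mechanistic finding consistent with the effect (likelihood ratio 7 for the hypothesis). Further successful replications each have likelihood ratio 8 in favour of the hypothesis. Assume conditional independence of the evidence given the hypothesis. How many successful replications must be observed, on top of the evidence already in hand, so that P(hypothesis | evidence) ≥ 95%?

Prior odds = 0.019/0.981 = 19/981.
Combined Bayes factor of the evidence already in hand = (1/6) × 7 = 7/6.
Odds after that evidence = (19/981) × 7/6 = 133/5886.
Target odds = 0.95/0.05 = 19.
Need 8ⁿ ≥ 19 ÷ (133/5886) = 5886/7.
8³ = 512 falls short of 5886/7 but 8⁴ = 4096 reaches it, so n = 4.

4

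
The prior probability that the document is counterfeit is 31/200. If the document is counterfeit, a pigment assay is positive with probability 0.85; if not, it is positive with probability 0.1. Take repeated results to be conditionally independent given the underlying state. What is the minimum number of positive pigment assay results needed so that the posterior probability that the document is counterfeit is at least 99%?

Prior odds: 0.155 ÷ 0.845 = 31/169.
Likelihood ratio of a positive = 0.85/0.1 = 8.5.
Target odds: 0.99 ÷ 0.01 = 99.
Need (31/169) × 8.5ⁿ ≥ 99, i.e. 8.5ⁿ ≥ 16731/31.
8.5² = 72.25 falls short of 16731/31 but 8.5³ = 614.125 reaches it, so n = 3.

3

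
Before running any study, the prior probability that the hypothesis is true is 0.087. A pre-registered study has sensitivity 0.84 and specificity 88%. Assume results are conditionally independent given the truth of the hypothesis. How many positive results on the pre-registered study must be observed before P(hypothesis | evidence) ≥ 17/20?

Prior odds: 0.087 ÷ 0.913 = 87/913.
False-positive rate = 1 − 0.88 = 0.12; likelihood ratio of a positive = 0.84/0.12 = 7.
Target posterior odds = 0.85/0.15 = 17/3.
Need (87/913) × 7ⁿ ≥ 17/3, i.e. 7ⁿ ≥ 15521/261.
7² = 49 falls short of 15521/261 but 7³ = 343 reaches it, so n = 3.

3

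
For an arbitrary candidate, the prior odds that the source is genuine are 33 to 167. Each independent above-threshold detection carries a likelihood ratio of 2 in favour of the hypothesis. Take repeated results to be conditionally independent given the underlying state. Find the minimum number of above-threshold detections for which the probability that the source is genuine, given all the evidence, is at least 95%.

7

Prior odds = 33/167.
Likelihood ratio per above-threshold detection = 2.
Target odds: 0.95 ÷ 0.05 = 19.
Require 2ⁿ ≥ 19 ÷ (33/167) = 3173/33.
2⁶ = 64 falls short of 3173/33 but 2⁷ = 128 reaches it, so n = 7.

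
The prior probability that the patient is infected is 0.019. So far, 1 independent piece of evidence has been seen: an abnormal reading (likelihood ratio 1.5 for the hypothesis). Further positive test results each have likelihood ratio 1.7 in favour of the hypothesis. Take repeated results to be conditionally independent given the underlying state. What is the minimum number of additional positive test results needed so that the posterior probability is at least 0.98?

Prior odds = 0.019/0.981 = 19/981.
Bayes factor of the evidence already in hand = 1.5.
Odds after that evidence = (19/981) × 1.5 = 19/654.
Target odds = 0.98/0.02 = 49.
Need 1.7ⁿ ≥ 49 ÷ (19/654) = 32046/19.
1.7¹⁴ ≈1683.78 falls short of 32046/19 but 1.7¹⁵ ≈2862.42 reaches it, so n = 15.

15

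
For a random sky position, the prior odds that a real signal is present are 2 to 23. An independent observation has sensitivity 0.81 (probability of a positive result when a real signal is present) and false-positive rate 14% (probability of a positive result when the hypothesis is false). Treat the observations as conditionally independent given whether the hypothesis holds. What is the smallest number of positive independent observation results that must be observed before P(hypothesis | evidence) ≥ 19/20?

4

Prior odds = 2/23.
Likelihood ratio of a positive result = 0.81/0.14 = 81/14.
Target posterior odds = 0.95/0.05 = 19.
Need (2/23) × (81/14)ⁿ ≥ 19, i.e. (81/14)ⁿ ≥ 218.5.
(81/14)³ = 531441/2744 falls short of 218.5 but (81/14)⁴ = 43046721/38416 reaches it, so n = 4.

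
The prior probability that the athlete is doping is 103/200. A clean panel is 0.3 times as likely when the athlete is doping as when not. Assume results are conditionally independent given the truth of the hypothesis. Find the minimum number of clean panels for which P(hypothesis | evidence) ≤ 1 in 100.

Prior odds = 0.515/0.485 = 103/97.
Likelihood ratio per clean panel = 0.3.
Target posterior odds = 0.01/0.99 = 1/99.
Require 0.3ⁿ ≤ 1/99 ÷ (103/97) = 97/10197.
0.3³ = 0.027 is still above 97/10197 but 0.3⁴ = 0.0081 is at or below it, so n = 4.

4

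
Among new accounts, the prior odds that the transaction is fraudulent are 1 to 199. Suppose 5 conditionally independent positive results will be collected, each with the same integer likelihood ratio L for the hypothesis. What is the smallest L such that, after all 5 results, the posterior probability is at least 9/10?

5

Prior odds = 1/199.
Target odds = 0.9/0.1 = 9.
Need L⁵ ≥ 9 ÷ (1/199) = 1791.
4⁵ = 1024 < 1791 ≤ 3125 = 5⁵, so L = 5.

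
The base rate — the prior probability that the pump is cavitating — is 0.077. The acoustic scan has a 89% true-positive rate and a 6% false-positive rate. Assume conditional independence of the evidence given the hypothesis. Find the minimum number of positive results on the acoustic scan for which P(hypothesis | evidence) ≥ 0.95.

Prior odds: 0.077 ÷ 0.923 = 77/923.
Likelihood ratio of a positive result = 0.89/0.06 = 89/6.
Target posterior odds = 0.95/0.05 = 19.
Require (89/6)ⁿ ≥ 19 ÷ (77/923) = 17537/77.
(89/6)² = 7921/36 falls short of 17537/77 but (89/6)³ = 704969/216 reaches it, so n = 3.

3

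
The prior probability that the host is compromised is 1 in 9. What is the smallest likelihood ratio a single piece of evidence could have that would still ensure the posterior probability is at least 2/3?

16

Prior odds = (1/9)/(8/9) = 0.125.
Target odds = (2/3)/(1/3) = 2.
Required Bayes factor = 2 ÷ 0.125 = 16.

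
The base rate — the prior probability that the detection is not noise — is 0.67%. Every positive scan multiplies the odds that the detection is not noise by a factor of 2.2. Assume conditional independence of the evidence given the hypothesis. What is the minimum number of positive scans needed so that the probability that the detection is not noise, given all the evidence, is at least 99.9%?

16

Prior odds = 0.0067/0.9933 = 67/9933.
Likelihood ratio per positive scan = 2.2.
Target posterior odds = 0.999/0.001 = 999.
Need (67/9933) × 2.2ⁿ ≥ 999, i.e. 2.2ⁿ ≥ 9923067/67.
2.2¹⁵ ≈136880 falls short of 9923067/67 but 2.2¹⁶ ≈301136 reaches it, so n = 16.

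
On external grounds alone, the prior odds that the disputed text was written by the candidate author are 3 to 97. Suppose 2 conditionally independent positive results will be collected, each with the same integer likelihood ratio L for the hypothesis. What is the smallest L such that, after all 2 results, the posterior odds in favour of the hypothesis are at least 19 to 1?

Prior odds = 3/97.
Target odds = 19.
Need L² ≥ 19 ÷ (3/97) = 1843/3.
24² = 576 < 1843/3 ≤ 625 = 25², so L = 25.

25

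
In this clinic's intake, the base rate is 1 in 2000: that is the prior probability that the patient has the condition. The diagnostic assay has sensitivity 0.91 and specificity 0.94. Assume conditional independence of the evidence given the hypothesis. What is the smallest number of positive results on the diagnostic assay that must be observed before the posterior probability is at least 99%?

Prior odds = 0.0005/0.9995 = 1/1999.
False-positive rate = 1 − 0.94 = 0.06; likelihood ratio of a positive = 0.91/0.06 = 91/6.
Target odds: 0.99 ÷ 0.01 = 99.
Require (91/6)ⁿ ≥ 99 ÷ (1/1999) = 197901.
(91/6)⁴ = 68574961/1296 falls short of 197901 but (91/6)⁵ ≈802510 reaches it, so n = 5.

5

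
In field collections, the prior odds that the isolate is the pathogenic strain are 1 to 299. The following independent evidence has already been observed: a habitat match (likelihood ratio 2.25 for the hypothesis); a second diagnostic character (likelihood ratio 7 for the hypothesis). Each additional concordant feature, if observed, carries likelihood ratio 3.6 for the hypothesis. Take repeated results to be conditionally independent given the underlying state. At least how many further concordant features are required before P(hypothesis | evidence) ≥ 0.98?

6

Prior odds = 1/299.
Combined Bayes factor of the evidence already in hand = 2.25 × 7 = 15.75.
Odds after that evidence = (1/299) × 15.75 = 63/1196.
Target odds = 0.98/0.02 = 49.
Need 3.6ⁿ ≥ 49 ÷ (63/1196) = 8372/9.
3.6⁵ = 604.66176 falls short of 8372/9 but 3.6⁶ = 34012224/15625 reaches it, so n = 6.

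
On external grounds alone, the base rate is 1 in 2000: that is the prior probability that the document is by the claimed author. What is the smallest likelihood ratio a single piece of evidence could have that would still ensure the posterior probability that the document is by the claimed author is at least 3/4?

5997

Prior odds = 0.0005/0.9995 = 1/1999.
Target odds = 0.75/0.25 = 3.
Required Bayes factor = 3 ÷ (1/1999) = 5997.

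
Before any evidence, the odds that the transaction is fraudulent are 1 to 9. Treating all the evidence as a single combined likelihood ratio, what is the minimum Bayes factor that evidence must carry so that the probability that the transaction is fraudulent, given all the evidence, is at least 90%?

81

Prior odds = 1/9.
Target odds = 0.9/0.1 = 9.
Required Bayes factor = 9 ÷ (1/9) = 81.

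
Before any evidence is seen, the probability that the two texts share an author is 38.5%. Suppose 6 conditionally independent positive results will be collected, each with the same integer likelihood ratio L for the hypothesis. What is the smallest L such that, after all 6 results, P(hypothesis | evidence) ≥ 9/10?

2

Prior odds = 0.385/0.615 = 77/123.
Target odds = 0.9/0.1 = 9.
Need L⁶ ≥ 9 ÷ (77/123) = 1107/77.
1⁶ = 1 < 1107/77 ≤ 64 = 2⁶, so L = 2.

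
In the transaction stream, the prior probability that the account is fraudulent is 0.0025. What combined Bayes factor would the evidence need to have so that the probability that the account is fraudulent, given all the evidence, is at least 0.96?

9576

Prior odds = 0.0025/0.9975 = 1/399.
Target odds = 0.96/0.04 = 24.
Required Bayes factor = 24 ÷ (1/399) = 9576.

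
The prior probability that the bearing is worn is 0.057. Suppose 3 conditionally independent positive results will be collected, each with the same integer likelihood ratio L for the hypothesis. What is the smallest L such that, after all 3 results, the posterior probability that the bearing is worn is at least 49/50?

10

Prior odds = 0.057/0.943 = 57/943.
Target odds = 0.98/0.02 = 49.
Need L³ ≥ 49 ÷ (57/943) = 46207/57.
9³ = 729 < 46207/57 ≤ 1000 = 10³, so L = 10.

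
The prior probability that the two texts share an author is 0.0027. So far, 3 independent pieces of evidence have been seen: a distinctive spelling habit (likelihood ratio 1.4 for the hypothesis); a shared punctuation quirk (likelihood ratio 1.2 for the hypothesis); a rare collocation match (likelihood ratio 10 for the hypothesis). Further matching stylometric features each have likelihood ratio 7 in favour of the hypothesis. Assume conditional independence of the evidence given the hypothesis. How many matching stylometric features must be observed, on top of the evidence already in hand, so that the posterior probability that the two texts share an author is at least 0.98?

Prior odds = 0.0027/0.9973 = 27/9973.
Combined Bayes factor of the evidence already in hand = 1.4 × 1.2 × 10 = 16.8.
Odds after that evidence = (27/9973) × 16.8 = 2268/49865.
Target odds = 0.98/0.02 = 49.
Need 7ⁿ ≥ 49 ÷ (2268/49865) = 349055/324.
7³ = 343 falls short of 349055/324 but 7⁴ = 2401 reaches it, so n = 4.

4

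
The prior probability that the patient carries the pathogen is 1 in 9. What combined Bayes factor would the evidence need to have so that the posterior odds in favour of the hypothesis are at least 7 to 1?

56

Prior odds = (1/9)/(8/9) = 0.125.
Target odds = 7.
Required Bayes factor = 7 ÷ 0.125 = 56.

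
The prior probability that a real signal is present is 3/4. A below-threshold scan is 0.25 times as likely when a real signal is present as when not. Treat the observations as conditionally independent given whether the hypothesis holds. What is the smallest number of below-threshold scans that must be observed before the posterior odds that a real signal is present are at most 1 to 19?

Prior odds: 0.75 ÷ 0.25 = 3.
Likelihood ratio per below-threshold scan = 0.25.
Target odds = 1/19.
Require 0.25ⁿ ≤ 1/19 ÷ 3 = 1/57.
0.25² = 0.0625 is still above 1/57 but 0.25³ = 0.015625 is at or below it, so n = 3.

3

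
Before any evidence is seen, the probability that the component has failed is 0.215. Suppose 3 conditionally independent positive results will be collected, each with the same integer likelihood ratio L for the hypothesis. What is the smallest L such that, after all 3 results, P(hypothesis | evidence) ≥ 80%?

3

Prior odds = 0.215/0.785 = 43/157.
Target odds = 0.8/0.2 = 4.
Need L³ ≥ 4 ÷ (43/157) = 628/43.
2³ = 8 < 628/43 ≤ 27 = 3³, so L = 3.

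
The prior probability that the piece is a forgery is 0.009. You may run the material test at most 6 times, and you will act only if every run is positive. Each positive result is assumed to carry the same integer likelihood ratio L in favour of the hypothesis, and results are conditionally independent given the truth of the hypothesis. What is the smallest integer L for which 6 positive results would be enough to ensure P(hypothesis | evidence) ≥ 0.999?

7

Prior odds = 0.009/0.991 = 9/991.
Target odds = 0.999/0.001 = 999.
Need L⁶ ≥ 999 ÷ (9/991) = 110001.
6⁶ = 46656 < 110001 ≤ 117649 = 7⁶, so L = 7.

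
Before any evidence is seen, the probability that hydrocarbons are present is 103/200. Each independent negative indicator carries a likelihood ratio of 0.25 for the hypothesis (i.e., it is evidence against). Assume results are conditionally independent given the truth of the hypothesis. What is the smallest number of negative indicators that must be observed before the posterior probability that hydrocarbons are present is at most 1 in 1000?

Prior odds = 0.515/0.485 = 103/97.
Likelihood ratio per negative indicator = 0.25.
Target odds: 0.001 ÷ 0.999 = 1/999.
Need (103/97) × 0.25ⁿ ≤ 1/999, i.e. 0.25ⁿ ≤ 97/102897.
0.25⁵ = 1/1024 is still above 97/102897 but 0.25⁶ = 1/4096 is at or below it, so n = 6.

6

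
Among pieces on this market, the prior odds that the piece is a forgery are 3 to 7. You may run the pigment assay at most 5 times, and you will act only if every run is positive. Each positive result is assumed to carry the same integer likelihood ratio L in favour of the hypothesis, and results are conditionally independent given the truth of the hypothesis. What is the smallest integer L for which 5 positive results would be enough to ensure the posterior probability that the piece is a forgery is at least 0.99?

Prior odds = 3/7.
Target odds = 0.99/0.01 = 99.
Need L⁵ ≥ 99 ÷ (3/7) = 231.
2⁵ = 32 < 231 ≤ 243 = 3⁵, so L = 3.

3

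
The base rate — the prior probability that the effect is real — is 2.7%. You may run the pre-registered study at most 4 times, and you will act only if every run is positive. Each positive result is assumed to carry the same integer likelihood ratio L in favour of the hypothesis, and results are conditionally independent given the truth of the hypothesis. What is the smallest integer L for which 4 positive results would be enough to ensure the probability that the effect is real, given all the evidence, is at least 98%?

Prior odds = 0.027/0.973 = 27/973.
Target odds = 0.98/0.02 = 49.
Need L⁴ ≥ 49 ÷ (27/973) = 47677/27.
6⁴ = 1296 < 47677/27 ≤ 2401 = 7⁴, so L = 7.

7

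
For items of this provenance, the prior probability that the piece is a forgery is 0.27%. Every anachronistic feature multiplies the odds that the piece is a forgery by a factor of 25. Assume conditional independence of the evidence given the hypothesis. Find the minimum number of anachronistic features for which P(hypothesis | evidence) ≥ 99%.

4

Prior odds = 0.0027/0.9973 = 27/9973.
Likelihood ratio per anachronistic feature = 25.
Target posterior odds = 0.99/0.01 = 99.
Require 25ⁿ ≥ 99 ÷ (27/9973) = 109703/3.
25³ = 15625 falls short of 109703/3 but 25⁴ = 390625 reaches it, so n = 4.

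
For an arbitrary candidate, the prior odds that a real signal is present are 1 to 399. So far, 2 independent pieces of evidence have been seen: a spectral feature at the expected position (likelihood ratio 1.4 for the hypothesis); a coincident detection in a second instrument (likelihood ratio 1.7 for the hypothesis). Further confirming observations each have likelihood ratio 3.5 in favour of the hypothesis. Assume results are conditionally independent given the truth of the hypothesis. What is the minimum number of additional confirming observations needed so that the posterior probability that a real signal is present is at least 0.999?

10

Prior odds = 1/399.
Combined Bayes factor of the evidence already in hand = 1.4 × 1.7 = 2.38.
Odds after that evidence = (1/399) × 2.38 = 17/2850.
Target odds = 0.999/0.001 = 999.
Need 3.5ⁿ ≥ 999 ÷ (17/2850) = 2847150/17.
3.5⁹ = 40353607/512 falls short of 2847150/17 but 3.5¹⁰ = 282475249/1024 reaches it, so n = 10.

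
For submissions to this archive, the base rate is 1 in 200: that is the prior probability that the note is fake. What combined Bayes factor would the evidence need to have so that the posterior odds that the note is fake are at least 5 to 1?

995

Prior odds = 0.005/0.995 = 1/199.
Target odds = 5.
Required Bayes factor = 5 ÷ (1/199) = 995.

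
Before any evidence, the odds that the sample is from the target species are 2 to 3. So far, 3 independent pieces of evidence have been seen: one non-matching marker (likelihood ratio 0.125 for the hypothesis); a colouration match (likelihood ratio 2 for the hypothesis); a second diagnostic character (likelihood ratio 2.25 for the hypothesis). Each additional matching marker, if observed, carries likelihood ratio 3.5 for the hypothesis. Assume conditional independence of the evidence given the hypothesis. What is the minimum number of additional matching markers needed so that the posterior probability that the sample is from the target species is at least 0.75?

2

Prior odds = 2/3.
Combined Bayes factor of the evidence already in hand = 0.125 × 2 × 2.25 = 0.5625.
Odds after that evidence = (2/3) × 0.5625 = 0.375.
Target odds = 0.75/0.25 = 3.
Need 3.5ⁿ ≥ 3 ÷ 0.375 = 8.
3.5¹ = 3.5 falls short of 8 but 3.5² = 12.25 reaches it, so n = 2.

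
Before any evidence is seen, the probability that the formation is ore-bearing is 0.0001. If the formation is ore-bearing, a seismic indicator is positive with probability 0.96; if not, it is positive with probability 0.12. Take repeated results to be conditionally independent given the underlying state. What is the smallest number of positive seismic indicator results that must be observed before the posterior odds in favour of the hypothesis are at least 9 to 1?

6

Prior odds = 0.0001/0.9999 = 1/9999.
Likelihood ratio of a positive = 0.96/0.12 = 8.
Target odds = 9.
Require 8ⁿ ≥ 9 ÷ (1/9999) = 89991.
8⁵ = 32768 falls short of 89991 but 8⁶ = 262144 reaches it, so n = 6.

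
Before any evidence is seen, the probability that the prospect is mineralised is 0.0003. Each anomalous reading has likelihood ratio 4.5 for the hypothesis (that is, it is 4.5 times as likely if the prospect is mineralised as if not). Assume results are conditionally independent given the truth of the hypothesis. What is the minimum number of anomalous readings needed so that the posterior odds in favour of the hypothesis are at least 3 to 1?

7

Prior odds = 0.0003/0.9997 = 3/9997.
Likelihood ratio per anomalous reading = 4.5.
Target odds = 3.
Need (3/9997) × 4.5ⁿ ≥ 3, i.e. 4.5ⁿ ≥ 9997.
4.5⁶ = 8303.765625 falls short of 9997 but 4.5⁷ = 4782969/128 reaches it, so n = 7.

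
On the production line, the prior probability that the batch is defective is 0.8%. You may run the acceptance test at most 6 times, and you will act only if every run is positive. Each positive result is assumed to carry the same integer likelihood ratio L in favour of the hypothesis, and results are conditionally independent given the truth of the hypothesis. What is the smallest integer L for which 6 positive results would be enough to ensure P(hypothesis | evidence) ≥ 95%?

4

Prior odds = 0.008/0.992 = 1/124.
Target odds = 0.95/0.05 = 19.
Need L⁶ ≥ 19 ÷ (1/124) = 2356.
3⁶ = 729 < 2356 ≤ 4096 = 4⁶, so L = 4.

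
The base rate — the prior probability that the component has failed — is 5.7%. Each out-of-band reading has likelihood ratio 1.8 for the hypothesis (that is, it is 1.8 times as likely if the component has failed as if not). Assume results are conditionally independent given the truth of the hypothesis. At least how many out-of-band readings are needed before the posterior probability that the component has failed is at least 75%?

7

Prior odds: 0.057 ÷ 0.943 = 57/943.
Likelihood ratio per out-of-band reading = 1.8.
Target posterior odds = 0.75/0.25 = 3.
Require 1.8ⁿ ≥ 3 ÷ (57/943) = 943/19.
1.8⁶ = 531441/15625 falls short of 943/19 but 1.8⁷ = 4782969/78125 reaches it, so n = 7.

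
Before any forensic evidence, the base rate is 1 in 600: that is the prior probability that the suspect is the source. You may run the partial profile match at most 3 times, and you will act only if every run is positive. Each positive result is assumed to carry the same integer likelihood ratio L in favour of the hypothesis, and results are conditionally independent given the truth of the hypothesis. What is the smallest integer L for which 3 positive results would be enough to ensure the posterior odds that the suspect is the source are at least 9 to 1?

Prior odds = (1/600)/(599/600) = 1/599.
Target odds = 9.
Need L³ ≥ 9 ÷ (1/599) = 5391.
17³ = 4913 < 5391 ≤ 5832 = 18³, so L = 18.

18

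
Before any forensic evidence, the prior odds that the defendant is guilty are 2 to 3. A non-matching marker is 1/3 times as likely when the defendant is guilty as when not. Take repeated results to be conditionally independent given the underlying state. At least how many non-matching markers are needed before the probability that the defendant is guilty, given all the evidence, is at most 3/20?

Prior odds = 2/3.
Likelihood ratio per non-matching marker = 1/3.
Target odds: 0.15 ÷ 0.85 = 3/17.
Require (1/3)ⁿ ≤ 3/17 ÷ (2/3) = 9/34.
(1/3)¹ = 1/3 is still above 9/34 but (1/3)² = 1/9 is at or below it, so n = 2.

2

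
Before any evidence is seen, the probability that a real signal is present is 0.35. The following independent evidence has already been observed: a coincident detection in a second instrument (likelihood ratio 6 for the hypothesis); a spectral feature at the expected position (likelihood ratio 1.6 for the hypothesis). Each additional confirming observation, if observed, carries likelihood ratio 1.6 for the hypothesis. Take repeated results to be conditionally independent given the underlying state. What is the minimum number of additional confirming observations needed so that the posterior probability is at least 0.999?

12

Prior odds = 0.35/0.65 = 7/13.
Combined Bayes factor of the evidence already in hand = 6 × 1.6 = 9.6.
Odds after that evidence = (7/13) × 9.6 = 336/65.
Target odds = 0.999/0.001 = 999.
Need 1.6ⁿ ≥ 999 ÷ (336/65) = 21645/112.
1.6¹¹ ≈175.922 falls short of 21645/112 but 1.6¹² ≈281.475 reaches it, so n = 12.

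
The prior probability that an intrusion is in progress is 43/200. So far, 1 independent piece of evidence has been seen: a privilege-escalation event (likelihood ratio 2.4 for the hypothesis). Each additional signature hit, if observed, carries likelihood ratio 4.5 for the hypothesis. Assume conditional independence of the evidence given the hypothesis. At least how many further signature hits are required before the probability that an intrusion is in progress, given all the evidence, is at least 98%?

Prior odds = 0.215/0.785 = 43/157.
Bayes factor of the evidence already in hand = 2.4.
Odds after that evidence = (43/157) × 2.4 = 516/785.
Target odds = 0.98/0.02 = 49.
Need 4.5ⁿ ≥ 49 ÷ (516/785) = 38465/516.
4.5² = 20.25 falls short of 38465/516 but 4.5³ = 91.125 reaches it, so n = 3.

3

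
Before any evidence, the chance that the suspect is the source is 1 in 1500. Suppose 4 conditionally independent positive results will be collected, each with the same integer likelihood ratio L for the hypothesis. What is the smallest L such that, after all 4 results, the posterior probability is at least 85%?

10

Prior odds = (1/1500)/(1499/1500) = 1/1499.
Target odds = 0.85/0.15 = 17/3.
Need L⁴ ≥ 17/3 ÷ (1/1499) = 25483/3.
9⁴ = 6561 < 25483/3 ≤ 10000 = 10⁴, so L = 10.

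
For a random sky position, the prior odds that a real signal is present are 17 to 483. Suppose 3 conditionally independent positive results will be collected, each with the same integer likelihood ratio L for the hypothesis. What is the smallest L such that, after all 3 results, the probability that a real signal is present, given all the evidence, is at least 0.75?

5

Prior odds = 17/483.
Target odds = 0.75/0.25 = 3.
Need L³ ≥ 3 ÷ (17/483) = 1449/17.
4³ = 64 < 1449/17 ≤ 125 = 5³, so L = 5.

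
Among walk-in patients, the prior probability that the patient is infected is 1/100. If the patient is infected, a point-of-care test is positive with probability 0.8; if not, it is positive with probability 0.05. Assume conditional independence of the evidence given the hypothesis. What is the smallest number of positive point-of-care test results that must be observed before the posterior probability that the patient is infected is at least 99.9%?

Prior odds = 0.01/0.99 = 1/99.
Likelihood ratio of a positive = 0.8/0.05 = 16.
Target odds: 0.999 ÷ 0.001 = 999.
Need (1/99) × 16ⁿ ≥ 999, i.e. 16ⁿ ≥ 98901.
16⁴ = 65536 falls short of 98901 but 16⁵ = 1048576 reaches it, so n = 5.

5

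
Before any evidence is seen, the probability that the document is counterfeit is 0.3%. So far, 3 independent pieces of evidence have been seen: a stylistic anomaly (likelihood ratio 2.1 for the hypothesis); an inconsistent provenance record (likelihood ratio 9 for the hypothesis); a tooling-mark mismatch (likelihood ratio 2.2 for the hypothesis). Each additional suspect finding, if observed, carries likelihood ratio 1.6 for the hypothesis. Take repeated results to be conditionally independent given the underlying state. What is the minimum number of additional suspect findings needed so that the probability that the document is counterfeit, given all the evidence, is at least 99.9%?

Prior odds = 0.003/0.997 = 3/997.
Combined Bayes factor of the evidence already in hand = 2.1 × 9 × 2.2 = 41.58.
Odds after that evidence = (3/997) × 41.58 = 6237/49850.
Target odds = 0.999/0.001 = 999.
Need 1.6ⁿ ≥ 999 ÷ (6237/49850) = 1844450/231.
1.6¹⁹ ≈7555.79 falls short of 1844450/231 but 1.6²⁰ ≈12089.3 reaches it, so n = 20.

20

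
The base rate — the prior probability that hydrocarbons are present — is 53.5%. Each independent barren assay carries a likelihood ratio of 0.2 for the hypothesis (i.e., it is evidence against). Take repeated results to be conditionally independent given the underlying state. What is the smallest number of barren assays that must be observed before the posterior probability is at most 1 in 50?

Prior odds: 0.535 ÷ 0.465 = 107/93.
Likelihood ratio per barren assay = 0.2.
Target posterior odds = 0.02/0.98 = 1/49.
Need (107/93) × 0.2ⁿ ≤ 1/49, i.e. 0.2ⁿ ≤ 93/5243.
0.2² = 0.04 is still above 93/5243 but 0.2³ = 0.008 is at or below it, so n = 3.

3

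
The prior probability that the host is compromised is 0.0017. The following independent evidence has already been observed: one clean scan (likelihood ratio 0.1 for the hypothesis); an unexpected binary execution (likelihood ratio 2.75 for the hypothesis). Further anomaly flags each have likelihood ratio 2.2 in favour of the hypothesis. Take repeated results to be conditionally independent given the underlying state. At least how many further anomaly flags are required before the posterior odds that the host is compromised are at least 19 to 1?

14

Prior odds = 0.0017/0.9983 = 17/9983.
Combined Bayes factor of the evidence already in hand = 0.1 × 2.75 = 0.275.
Odds after that evidence = (17/9983) × 0.275 = 187/399320.
Target odds = 19.
Need 2.2ⁿ ≥ 19 ÷ (187/399320) = 7587080/187.
2.2¹³ ≈28281 falls short of 7587080/187 but 2.2¹⁴ ≈62218.2 reaches it, so n = 14.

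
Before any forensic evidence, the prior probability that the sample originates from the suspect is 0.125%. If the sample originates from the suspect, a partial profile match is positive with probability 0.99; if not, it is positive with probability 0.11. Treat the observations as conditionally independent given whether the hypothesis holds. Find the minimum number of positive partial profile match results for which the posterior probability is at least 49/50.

Prior odds = 0.00125/0.99875 = 1/799.
Likelihood ratio of a positive = 0.99/0.11 = 9.
Target odds: 0.98 ÷ 0.02 = 49.
Require 9ⁿ ≥ 49 ÷ (1/799) = 39151.
9⁴ = 6561 falls short of 39151 but 9⁵ = 59049 reaches it, so n = 5.

5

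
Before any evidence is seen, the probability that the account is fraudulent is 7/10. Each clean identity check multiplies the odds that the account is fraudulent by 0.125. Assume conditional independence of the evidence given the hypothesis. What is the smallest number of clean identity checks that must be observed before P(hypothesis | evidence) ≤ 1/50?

Prior odds: 0.7 ÷ 0.3 = 7/3.
Likelihood ratio per clean identity check = 0.125.
Target posterior odds = 0.02/0.98 = 1/49.
Require 0.125ⁿ ≤ 1/49 ÷ (7/3) = 3/343.
0.125² = 0.015625 is still above 3/343 but 0.125³ = 0.001953125 is at or below it, so n = 3.

3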